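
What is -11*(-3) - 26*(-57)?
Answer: 1515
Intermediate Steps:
-11*(-3) - 26*(-57) = 33 + 1482 = 1515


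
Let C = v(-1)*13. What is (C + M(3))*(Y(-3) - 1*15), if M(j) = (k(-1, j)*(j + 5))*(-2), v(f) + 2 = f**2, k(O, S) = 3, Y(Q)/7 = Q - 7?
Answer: 5185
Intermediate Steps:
Y(Q) = -49 + 7*Q (Y(Q) = 7*(Q - 7) = 7*(-7 + Q) = -49 + 7*Q)
v(f) = -2 + f**2
C = -13 (C = (-2 + (-1)**2)*13 = (-2 + 1)*13 = -1*13 = -13)
M(j) = -30 - 6*j (M(j) = (3*(j + 5))*(-2) = (3*(5 + j))*(-2) = (15 + 3*j)*(-2) = -30 - 6*j)
(C + M(3))*(Y(-3) - 1*15) = (-13 + (-30 - 6*3))*((-49 + 7*(-3)) - 1*15) = (-13 + (-30 - 18))*((-49 - 21) - 15) = (-13 - 48)*(-70 - 15) = -61*(-85) = 5185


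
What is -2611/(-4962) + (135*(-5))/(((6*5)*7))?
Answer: -46684/17367 ≈ -2.6881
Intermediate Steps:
-2611/(-4962) + (135*(-5))/(((6*5)*7)) = -2611*(-1/4962) - 675/(30*7) = 2611/4962 - 675/210 = 2611/4962 - 675*1/210 = 2611/4962 - 45/14 = -46684/17367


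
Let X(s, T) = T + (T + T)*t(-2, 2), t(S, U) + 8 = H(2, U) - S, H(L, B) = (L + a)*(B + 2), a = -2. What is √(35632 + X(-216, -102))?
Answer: √36754 ≈ 191.71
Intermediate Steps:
H(L, B) = (-2 + L)*(2 + B) (H(L, B) = (L - 2)*(B + 2) = (-2 + L)*(2 + B))
t(S, U) = -8 - S (t(S, U) = -8 + ((-4 - 2*U + 2*2 + U*2) - S) = -8 + ((-4 - 2*U + 4 + 2*U) - S) = -8 + (0 - S) = -8 - S)
X(s, T) = -11*T (X(s, T) = T + (T + T)*(-8 - 1*(-2)) = T + (2*T)*(-8 + 2) = T + (2*T)*(-6) = T - 12*T = -11*T)
√(35632 + X(-216, -102)) = √(35632 - 11*(-102)) = √(35632 + 1122) = √36754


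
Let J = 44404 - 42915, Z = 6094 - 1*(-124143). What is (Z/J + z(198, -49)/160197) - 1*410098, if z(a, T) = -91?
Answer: -97801179355444/238533333 ≈ -4.1001e+5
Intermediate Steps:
Z = 130237 (Z = 6094 + 124143 = 130237)
J = 1489
(Z/J + z(198, -49)/160197) - 1*410098 = (130237/1489 - 91/160197) - 1*410098 = (130237*(1/1489) - 91*1/160197) - 410098 = (130237/1489 - 91/160197) - 410098 = 20863441190/238533333 - 410098 = -97801179355444/238533333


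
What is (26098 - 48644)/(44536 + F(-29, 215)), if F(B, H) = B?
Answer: -22546/44507 ≈ -0.50657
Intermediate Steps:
(26098 - 48644)/(44536 + F(-29, 215)) = (26098 - 48644)/(44536 - 29) = -22546/44507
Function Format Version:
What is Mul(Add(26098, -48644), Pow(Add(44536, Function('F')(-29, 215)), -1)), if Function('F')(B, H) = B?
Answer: Rational(-22546, 44507) ≈ -0.50657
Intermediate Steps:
Mul(Add(26098, -48644), Pow(Add(44536, Function('F')(-29, 215)), -1)) = Mul(Add(26098, -48644), Pow(Add(44536, -29), -1)) = Mul(-22546, Pow(44507, -1)) = Mul(-22546, Rational(1, 44507)) = Rational(-22546, 44507)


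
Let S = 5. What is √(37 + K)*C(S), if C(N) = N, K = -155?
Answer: 5*I*√118 ≈ 54.314*I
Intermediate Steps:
√(37 + K)*C(S) = √(37 - 155)*5 = √(-118)*5 = (I*√118)*5 = 5*I*√118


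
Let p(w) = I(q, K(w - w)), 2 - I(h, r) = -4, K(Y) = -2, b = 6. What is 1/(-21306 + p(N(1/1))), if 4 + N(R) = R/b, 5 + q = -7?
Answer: -1/21300 ≈ -4.6948e-5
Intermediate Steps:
q = -12 (q = -5 - 7 = -12)
N(R) = -4 + R/6
I(h, r) = 6 (I(h, r) = 2 - 1*(-4) = 2 + 4 = 6)
p(w) = 6
1/(-21306 + p(N(1/1))) = 1/(-21306 + 6) = 1/(-21300) = -1/21300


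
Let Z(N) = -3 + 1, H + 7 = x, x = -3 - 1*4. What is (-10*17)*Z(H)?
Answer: 340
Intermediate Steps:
x = -7 (x = -3 - 4 = -7)
H = -14 (H = -7 - 7 = -14)
Z(N) = -2
(-10*17)*Z(H) = -10*17*(-2) = -170*(-2) = 340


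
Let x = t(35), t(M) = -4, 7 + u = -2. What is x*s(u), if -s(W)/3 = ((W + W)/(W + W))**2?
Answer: 12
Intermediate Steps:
u = -9 (u = -7 - 2 = -9)
x = -4
s(W) = -3 (s(W) = -3*((W + W)/(W + W))**2 = -3*((2*W)/((2*W)))**2 = -3*((2*W)*(1/(2*W)))**2 = -3*1**2 = -3*1 = -3)
x*s(u) = -4*(-3) = 12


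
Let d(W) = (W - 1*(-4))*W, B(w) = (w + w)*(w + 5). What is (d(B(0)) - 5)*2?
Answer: -10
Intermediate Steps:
B(w) = 2*w*(5 + w) (B(w) = (2*w)*(5 + w) = 2*w*(5 + w))
d(W) = W*(4 + W) (d(W) = (W + 4)*W = (4 + W)*W = W*(4 + W))
(d(B(0)) - 5)*2 = ((2*0*(5 + 0))*(4 + 2*0*(5 + 0)) - 5)*2 = ((2*0*5)*(4 + 2*0*5) - 5)*2 = (0*(4 + 0) - 5)*2 = (0*4 - 5)*2 = (0 - 5)*2 = -5*2 = -10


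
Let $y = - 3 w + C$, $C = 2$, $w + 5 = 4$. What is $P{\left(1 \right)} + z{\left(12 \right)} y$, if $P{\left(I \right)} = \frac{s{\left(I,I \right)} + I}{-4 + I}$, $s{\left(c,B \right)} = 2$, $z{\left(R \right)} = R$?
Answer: $59$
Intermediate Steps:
$w = -1$ ($w = -5 + 4 = -1$)
$P{\left(I \right)} = \frac{2 + I}{-4 + I}$
$y = 5$ ($y = \left(-3\right) \left(-1\right) + 2 = 3 + 2 = 5$)
$P{\left(1 \right)} + z{\left(12 \right)} y = \frac{2 + 1}{-4 + 1} + 12 \cdot 5 = \frac{1}{-3} \cdot 3 + 60 = \left(- \frac{1}{3}\right) 3 + 60 = -1 + 60 = 59$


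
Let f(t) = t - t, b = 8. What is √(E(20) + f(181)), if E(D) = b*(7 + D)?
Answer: 6*√6 ≈ 14.697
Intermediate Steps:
f(t) = 0
E(D) = 56 + 8*D (E(D) = 8*(7 + D) = 56 + 8*D)
√(E(20) + f(181)) = √((56 + 8*20) + 0) = √((56 + 160) + 0) = √(216 + 0) = √216 = 6*√6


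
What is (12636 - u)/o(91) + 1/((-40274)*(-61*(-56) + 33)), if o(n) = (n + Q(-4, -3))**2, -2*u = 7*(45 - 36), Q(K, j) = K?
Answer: 97754411627/58409563433 ≈ 1.6736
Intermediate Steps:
u = -63/2 (u = -7*(45 - 36)/2 = -7*9/2 = -1/2*63 = -63/2 ≈ -31.500)
o(n) = (-4 + n)**2 (o(n) = (n - 4)**2 = (-4 + n)**2)
(12636 - u)/o(91) + 1/((-40274)*(-61*(-56) + 33)) = (12636 - 1*(-63/2))/((-4 + 91)**2) + 1/((-40274)*(-61*(-56) + 33)) = (12636 + 63/2)/(87**2) - 1/(40274*(3416 + 33)) = (25335/2)/7569 - 1/40274/3449 = (25335/2)*(1/7569) - 1/40274*1/3449 = 2815/1682 - 1/138905026 = 97754411627/58409563433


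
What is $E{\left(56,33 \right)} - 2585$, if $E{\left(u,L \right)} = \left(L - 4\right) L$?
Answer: $-1628$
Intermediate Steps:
$E{\left(u,L \right)} = L \left(-4 + L\right)$ ($E{\left(u,L \right)} = \left(-4 + L\right) L = L \left(-4 + L\right)$)
$E{\left(56,33 \right)} - 2585 = 33 \left(-4 + 33\right) - 2585 = 33 \cdot 29 - 2585 = 957 - 2585 = -1628$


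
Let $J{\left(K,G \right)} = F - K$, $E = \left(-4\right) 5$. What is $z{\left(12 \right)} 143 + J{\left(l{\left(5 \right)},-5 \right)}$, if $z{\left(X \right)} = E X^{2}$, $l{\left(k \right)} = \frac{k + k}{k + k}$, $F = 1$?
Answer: $-411840$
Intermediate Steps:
$E = -20$
$l{\left(k \right)} = 1$ ($l{\left(k \right)} = \frac{2 k}{2 k} = 2 k \frac{1}{2 k} = 1$)
$J{\left(K,G \right)} = 1 - K$
$z{\left(X \right)} = - 20 X^{2}$
$z{\left(12 \right)} 143 + J{\left(l{\left(5 \right)},-5 \right)} = - 20 \cdot 12^{2} \cdot 143 + \left(1 - 1\right) = \left(-20\right) 144 \cdot 143 + \left(1 - 1\right) = \left(-2880\right) 143 + 0 = -411840 + 0 = -411840$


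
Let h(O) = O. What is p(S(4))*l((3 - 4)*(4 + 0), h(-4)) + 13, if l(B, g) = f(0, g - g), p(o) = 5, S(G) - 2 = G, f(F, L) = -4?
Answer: -7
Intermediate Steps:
S(G) = 2 + G
l(B, g) = -4
p(S(4))*l((3 - 4)*(4 + 0), h(-4)) + 13 = 5*(-4) + 13 = -20 + 13 = -7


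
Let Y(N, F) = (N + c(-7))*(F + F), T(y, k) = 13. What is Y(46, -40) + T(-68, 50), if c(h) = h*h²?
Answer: 23773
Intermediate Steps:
c(h) = h³
Y(N, F) = 2*F*(-343 + N) (Y(N, F) = (N + (-7)³)*(F + F) = (N - 343)*(2*F) = (-343 + N)*(2*F) = 2*F*(-343 + N))
Y(46, -40) + T(-68, 50) = 2*(-40)*(-343 + 46) + 13 = 2*(-40)*(-297) + 13 = 23760 + 13 = 23773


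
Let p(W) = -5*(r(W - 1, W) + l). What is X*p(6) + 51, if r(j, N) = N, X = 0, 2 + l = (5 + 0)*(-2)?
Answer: 51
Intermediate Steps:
l = -12 (l = -2 + (5 + 0)*(-2) = -2 + 5*(-2) = -2 - 10 = -12)
p(W) = 60 - 5*W (p(W) = -5*(W - 12) = -5*(-12 + W) = 60 - 5*W)
X*p(6) + 51 = 0*(60 - 5*6) + 51 = 0*(60 - 30) + 51 = 0*30 + 51 = 0 + 51 = 51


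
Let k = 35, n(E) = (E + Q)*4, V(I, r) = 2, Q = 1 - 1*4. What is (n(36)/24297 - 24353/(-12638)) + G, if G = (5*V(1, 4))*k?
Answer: 5700601/16198 ≈ 351.93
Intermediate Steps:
Q = -3 (Q = 1 - 4 = -3)
n(E) = -12 + 4*E (n(E) = (E - 3)*4 = (-3 + E)*4 = -12 + 4*E)
G = 350 (G = (5*2)*35 = 10*35 = 350)
(n(36)/24297 - 24353/(-12638)) + G = ((-12 + 4*36)/24297 - 24353/(-12638)) + 350 = ((-12 + 144)*(1/24297) - 24353*(-1/12638)) + 350 = (132*(1/24297) + 343/178) + 350 = (44/8099 + 343/178) + 350 = 31301/16198 + 350 = 5700601/16198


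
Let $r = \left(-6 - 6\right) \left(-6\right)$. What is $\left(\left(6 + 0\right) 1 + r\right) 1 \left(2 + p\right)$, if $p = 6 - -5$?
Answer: $1014$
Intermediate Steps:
$r = 72$ ($r = \left(-12\right) \left(-6\right) = 72$)
$p = 11$ ($p = 6 + 5 = 11$)
$\left(\left(6 + 0\right) 1 + r\right) 1 \left(2 + p\right) = \left(\left(6 + 0\right) 1 + 72\right) 1 \left(2 + 11\right) = \left(6 \cdot 1 + 72\right) 1 \cdot 13 = \left(6 + 72\right) 13 = 78 \cdot 13 = 1014$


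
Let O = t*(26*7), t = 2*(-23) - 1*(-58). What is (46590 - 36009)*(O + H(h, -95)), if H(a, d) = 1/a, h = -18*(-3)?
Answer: 415963799/18 ≈ 2.3109e+7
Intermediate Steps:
h = 54
t = 12 (t = -46 + 58 = 12)
O = 2184 (O = 12*(26*7) = 12*182 = 2184)
(46590 - 36009)*(O + H(h, -95)) = (46590 - 36009)*(2184 + 1/54) = 10581*(2184 + 1/54) = 10581*(117937/54) = 415963799/18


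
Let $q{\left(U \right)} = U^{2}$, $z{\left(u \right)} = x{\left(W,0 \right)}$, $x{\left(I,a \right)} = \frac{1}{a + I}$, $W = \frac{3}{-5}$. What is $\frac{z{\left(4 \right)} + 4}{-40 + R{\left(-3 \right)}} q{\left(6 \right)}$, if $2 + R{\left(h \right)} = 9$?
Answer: $- \frac{28}{11} \approx -2.5455$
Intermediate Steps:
$W = - \frac{3}{5}$ ($W = 3 \left(- \frac{1}{5}\right) = - \frac{3}{5} \approx -0.6$)
$R{\left(h \right)} = 7$ ($R{\left(h \right)} = -2 + 9 = 7$)
$x{\left(I,a \right)} = \frac{1}{I + a}$
$z{\left(u \right)} = - \frac{5}{3}$ ($z{\left(u \right)} = \frac{1}{- \frac{3}{5} + 0} = \frac{1}{- \frac{3}{5}} = - \frac{5}{3}$)
$\frac{z{\left(4 \right)} + 4}{-40 + R{\left(-3 \right)}} q{\left(6 \right)} = \frac{- \frac{5}{3} + 4}{-40 + 7} \cdot 6^{2} = \frac{7}{3 \left(-33\right)} 36 = \frac{7}{3} \left(- \frac{1}{33}\right) 36 = \left(- \frac{7}{99}\right) 36 = - \frac{28}{11}$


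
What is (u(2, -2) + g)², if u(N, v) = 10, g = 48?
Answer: 3364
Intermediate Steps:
(u(2, -2) + g)² = (10 + 48)² = 58² = 3364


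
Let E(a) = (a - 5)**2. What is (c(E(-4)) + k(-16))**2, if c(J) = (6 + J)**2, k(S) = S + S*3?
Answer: 56325025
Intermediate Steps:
E(a) = (-5 + a)**2
k(S) = 4*S (k(S) = S + 3*S = 4*S)
(c(E(-4)) + k(-16))**2 = ((6 + (-5 - 4)**2)**2 + 4*(-16))**2 = ((6 + (-9)**2)**2 - 64)**2 = ((6 + 81)**2 - 64)**2 = (87**2 - 64)**2 = (7569 - 64)**2 = 7505**2 = 56325025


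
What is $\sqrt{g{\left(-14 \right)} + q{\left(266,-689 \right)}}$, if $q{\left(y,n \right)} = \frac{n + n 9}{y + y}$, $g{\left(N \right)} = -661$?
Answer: $\frac{3 i \sqrt{5298454}}{266} \approx 25.961 i$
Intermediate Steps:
$q{\left(y,n \right)} = \frac{5 n}{y}$ ($q{\left(y,n \right)} = \frac{n + 9 n}{2 y} = 10 n \frac{1}{2 y} = \frac{5 n}{y}$)
$\sqrt{g{\left(-14 \right)} + q{\left(266,-689 \right)}} = \sqrt{-661 + 5 \left(-689\right) \frac{1}{266}} = \sqrt{-661 - \frac{3445}{266}} = \sqrt{- \frac{179271}{266}} = \frac{3 i \sqrt{5298454}}{266}$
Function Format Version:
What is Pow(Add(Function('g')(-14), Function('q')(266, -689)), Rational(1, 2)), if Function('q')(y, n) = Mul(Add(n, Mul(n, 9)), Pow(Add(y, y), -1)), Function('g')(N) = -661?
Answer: Mul(Rational(3, 266), I, Pow(5298454, Rational(1, 2))) ≈ Mul(25.961, I)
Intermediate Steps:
Function('q')(y, n) = Mul(5, n, Pow(y, -1)) (Function('q')(y, n) = Mul(Add(n, Mul(9, n)), Pow(Mul(2, y), -1)) = Mul(Mul(10, n), Mul(Rational(1, 2), Pow(y, -1))) = Mul(5, n, Pow(y, -1)))
Pow(Add(Function('g')(-14), Function('q')(266, -689)), Rational(1, 2)) = Pow(Add(-661, Mul(5, -689, Pow(266, -1))), Rational(1, 2)) = Pow(Add(-661, Mul(5, -689, Rational(1, 266))), Rational(1, 2)) = Pow(Add(-661, Rational(-3445, 266)), Rational(1, 2)) = Pow(Rational(-179271, 266), Rational(1, 2)) = Mul(Rational(3, 266), I, Pow(5298454, Rational(1, 2)))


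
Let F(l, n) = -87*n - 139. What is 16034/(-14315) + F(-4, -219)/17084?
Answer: -1585473/122278730 ≈ -0.012966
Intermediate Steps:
F(l, n) = -139 - 87*n
16034/(-14315) + F(-4, -219)/17084 = 16034/(-14315) + (-139 - 87*(-219))/17084 = 16034*(-1/14315) + (-139 + 19053)*(1/17084) = -16034/14315 + 18914*(1/17084) = -16034/14315 + 9457/8542 = -1585473/122278730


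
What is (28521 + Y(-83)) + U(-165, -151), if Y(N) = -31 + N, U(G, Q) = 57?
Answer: 28464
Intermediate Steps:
(28521 + Y(-83)) + U(-165, -151) = (28521 + (-31 - 83)) + 57 = (28521 - 114) + 57 = 28407 + 57 = 28464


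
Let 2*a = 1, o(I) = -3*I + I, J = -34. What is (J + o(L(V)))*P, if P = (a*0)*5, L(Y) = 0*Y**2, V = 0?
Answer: 0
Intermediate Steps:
L(Y) = 0
o(I) = -2*I
a = 1/2 (a = (1/2)*1 = 1/2 ≈ 0.50000)
P = 0 (P = ((1/2)*0)*5 = 0*5 = 0)
(J + o(L(V)))*P = (-34 - 2*0)*0 = (-34 + 0)*0 = -34*0 = 0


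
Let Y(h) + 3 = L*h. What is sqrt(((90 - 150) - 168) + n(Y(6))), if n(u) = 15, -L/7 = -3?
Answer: I*sqrt(213) ≈ 14.595*I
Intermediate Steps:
L = 21 (L = -7*(-3) = 21)
Y(h) = -3 + 21*h
sqrt(((90 - 150) - 168) + n(Y(6))) = sqrt(((90 - 150) - 168) + 15) = sqrt((-60 - 168) + 15) = sqrt(-228 + 15) = sqrt(-213) = I*sqrt(213)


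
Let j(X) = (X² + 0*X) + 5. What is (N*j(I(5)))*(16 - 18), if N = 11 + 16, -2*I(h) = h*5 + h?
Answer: -12420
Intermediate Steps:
I(h) = -3*h (I(h) = -(h*5 + h)/2 = -(5*h + h)/2 = -3*h)
N = 27
j(X) = 5 + X² (j(X) = (X² + 0) + 5 = X² + 5 = 5 + X²)
(N*j(I(5)))*(16 - 18) = (27*(5 + (-3*5)²))*(16 - 18) = (27*(5 + (-15)²))*(-2) = (27*(5 + 225))*(-2) = (27*230)*(-2) = 6210*(-2) = -12420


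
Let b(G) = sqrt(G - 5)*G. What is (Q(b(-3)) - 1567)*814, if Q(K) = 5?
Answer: -1271468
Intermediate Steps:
b(G) = G*sqrt(-5 + G) (b(G) = sqrt(-5 + G)*G = G*sqrt(-5 + G))
(Q(b(-3)) - 1567)*814 = (5 - 1567)*814 = -1562*814 = -1271468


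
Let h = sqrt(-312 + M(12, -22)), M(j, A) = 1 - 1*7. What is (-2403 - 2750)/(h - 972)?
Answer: 834786/157517 + 5153*I*sqrt(318)/945102 ≈ 5.2997 + 0.097229*I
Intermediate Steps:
M(j, A) = -6 (M(j, A) = 1 - 7 = -6)
h = I*sqrt(318) (h = sqrt(-312 - 6) = sqrt(-318) = I*sqrt(318) ≈ 17.833*I)
(-2403 - 2750)/(h - 972) = (-2403 - 2750)/(I*sqrt(318) - 972) = -5153/(-972 + I*sqrt(318))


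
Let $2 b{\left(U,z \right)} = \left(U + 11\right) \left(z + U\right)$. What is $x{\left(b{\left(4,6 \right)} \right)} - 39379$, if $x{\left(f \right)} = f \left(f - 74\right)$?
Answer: $-39304$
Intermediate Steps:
$b{\left(U,z \right)} = \frac{\left(11 + U\right) \left(U + z\right)}{2}$ ($b{\left(U,z \right)} = \frac{\left(U + 11\right) \left(z + U\right)}{2} = \frac{\left(11 + U\right) \left(U + z\right)}{2}$)
$x{\left(f \right)} = f \left(-74 + f\right)$
$x{\left(b{\left(4,6 \right)} \right)} - 39379 = \left(\frac{4^{2}}{2} + \frac{11}{2} \cdot 4 + \frac{11}{2} \cdot 6 + \frac{1}{2} \cdot 4 \cdot 6\right) \left(-74 + \left(\frac{4^{2}}{2} + \frac{11}{2} \cdot 4 + \frac{11}{2} \cdot 6 + \frac{1}{2} \cdot 4 \cdot 6\right)\right) - 39379 = \left(\frac{1}{2} \cdot 16 + 22 + 33 + 12\right) \left(-74 + \left(\frac{1}{2} \cdot 16 + 22 + 33 + 12\right)\right) - 39379 = \left(8 + 22 + 33 + 12\right) \left(-74 + \left(8 + 22 + 33 + 12\right)\right) - 39379 = 75 \left(-74 + 75\right) - 39379 = 75 \cdot 1 - 39379 = 75 - 39379 = -39304$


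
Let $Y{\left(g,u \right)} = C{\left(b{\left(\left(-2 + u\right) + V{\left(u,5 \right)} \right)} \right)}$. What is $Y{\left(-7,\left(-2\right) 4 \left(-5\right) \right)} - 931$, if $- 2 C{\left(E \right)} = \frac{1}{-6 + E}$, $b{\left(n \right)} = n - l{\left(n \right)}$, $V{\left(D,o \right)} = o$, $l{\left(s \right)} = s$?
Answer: $- \frac{11171}{12} \approx -930.92$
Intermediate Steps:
$b{\left(n \right)} = 0$ ($b{\left(n \right)} = n - n = 0$)
$C{\left(E \right)} = - \frac{1}{2 \left(-6 + E\right)}$
$Y{\left(g,u \right)} = \frac{1}{12}$ ($Y{\left(g,u \right)} = - \frac{1}{-12 + 2 \cdot 0} = - \frac{1}{-12 + 0} = - \frac{1}{-12} = \left(-1\right) \left(- \frac{1}{12}\right) = \frac{1}{12}$)
$Y{\left(-7,\left(-2\right) 4 \left(-5\right) \right)} - 931 = \frac{1}{12} - 931 = - \frac{11171}{12}$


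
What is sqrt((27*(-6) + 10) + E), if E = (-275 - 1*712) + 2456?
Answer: sqrt(1317) ≈ 36.290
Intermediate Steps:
E = 1469 (E = (-275 - 712) + 2456 = -987 + 2456 = 1469)
sqrt((27*(-6) + 10) + E) = sqrt((27*(-6) + 10) + 1469) = sqrt((-162 + 10) + 1469) = sqrt(-152 + 1469) = sqrt(1317)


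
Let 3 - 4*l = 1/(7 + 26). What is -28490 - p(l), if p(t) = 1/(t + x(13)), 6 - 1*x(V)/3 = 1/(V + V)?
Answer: -227664019/7991 ≈ -28490.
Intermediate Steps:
x(V) = 18 - 3/(2*V) (x(V) = 18 - 3/(V + V) = 18 - 3*1/(2*V) = 18 - 3/(2*V))
l = 49/66 (l = 3/4 - 1/(4*(7 + 26)) = 3/4 - 1/4/33 = 3/4 - 1/4*1/33 = 3/4 - 1/132 = 49/66 ≈ 0.74242)
p(t) = 1/(465/26 + t) (p(t) = 1/(t + (18 - 3/2/13)) = 1/(t + (18 - 3/2*1/13)) = 1/(t + (18 - 3/26)) = 1/(t + 465/26) = 1/(465/26 + t))
-28490 - p(l) = -28490 - 26/(465 + 26*(49/66)) = -28490 - 26/(465 + 637/33) = -28490 - 26/15982/33 = -28490 - 26*33/15982 = -28490 - 1*429/7991 = -28490 - 429/7991 = -227664019/7991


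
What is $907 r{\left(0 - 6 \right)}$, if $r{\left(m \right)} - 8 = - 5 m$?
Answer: $34466$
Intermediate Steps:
$r{\left(m \right)} = 8 - 5 m$
$907 r{\left(0 - 6 \right)} = 907 \left(8 - 5 \left(0 - 6\right)\right) = 907 \left(8 - -30\right) = 907 \left(8 + 30\right) = 907 \cdot 38 = 34466$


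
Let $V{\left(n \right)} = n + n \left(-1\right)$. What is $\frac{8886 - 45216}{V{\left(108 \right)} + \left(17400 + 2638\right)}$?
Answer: $- \frac{18165}{10019} \approx -1.8131$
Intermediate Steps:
$V{\left(n \right)} = 0$ ($V{\left(n \right)} = n - n = 0$)
$\frac{8886 - 45216}{V{\left(108 \right)} + \left(17400 + 2638\right)} = \frac{8886 - 45216}{0 + \left(17400 + 2638\right)} = - \frac{36330}{0 + 20038} = - \frac{36330}{20038} = \left(-36330\right) \frac{1}{20038} = - \frac{18165}{10019}$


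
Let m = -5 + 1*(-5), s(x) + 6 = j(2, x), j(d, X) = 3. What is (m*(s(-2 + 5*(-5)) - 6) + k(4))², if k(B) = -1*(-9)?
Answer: 9801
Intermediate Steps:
s(x) = -3 (s(x) = -6 + 3 = -3)
m = -10 (m = -5 - 5 = -10)
k(B) = 9
(m*(s(-2 + 5*(-5)) - 6) + k(4))² = (-10*(-3 - 6) + 9)² = (-10*(-9) + 9)² = (90 + 9)² = 99² = 9801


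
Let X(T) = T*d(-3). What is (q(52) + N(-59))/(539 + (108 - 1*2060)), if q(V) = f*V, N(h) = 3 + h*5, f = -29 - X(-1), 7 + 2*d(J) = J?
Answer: 2060/1413 ≈ 1.4579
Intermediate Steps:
d(J) = -7/2 + J/2
X(T) = -5*T (X(T) = T*(-7/2 + (½)*(-3)) = T*(-7/2 - 3/2) = T*(-5) = -5*T)
f = -34 (f = -29 - (-5)*(-1) = -29 - 1*5 = -29 - 5 = -34)
N(h) = 3 + 5*h
q(V) = -34*V
(q(52) + N(-59))/(539 + (108 - 1*2060)) = (-34*52 + (3 + 5*(-59)))/(539 + (108 - 1*2060)) = (-1768 + (3 - 295))/(539 + (108 - 2060)) = (-1768 - 292)/(539 - 1952) = -2060/(-1413) = -2060*(-1/1413) = 2060/1413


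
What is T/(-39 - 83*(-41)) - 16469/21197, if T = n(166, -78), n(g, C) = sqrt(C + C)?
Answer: -16469/21197 + I*sqrt(39)/1682 ≈ -0.77695 + 0.0037128*I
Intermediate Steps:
n(g, C) = sqrt(2)*sqrt(C) (n(g, C) = sqrt(2*C) = sqrt(2)*sqrt(C))
T = 2*I*sqrt(39) (T = sqrt(2)*sqrt(-78) = sqrt(2)*(I*sqrt(78)) = 2*I*sqrt(39) ≈ 12.49*I)
T/(-39 - 83*(-41)) - 16469/21197 = (2*I*sqrt(39))/(-39 - 83*(-41)) - 16469/21197 = (2*I*sqrt(39))/(-39 + 3403) - 16469*1/21197 = (2*I*sqrt(39))/3364 - 16469/21197 = (2*I*sqrt(39))*(1/3364) - 16469/21197 = I*sqrt(39)/1682 - 16469/21197 = -16469/21197 + I*sqrt(39)/1682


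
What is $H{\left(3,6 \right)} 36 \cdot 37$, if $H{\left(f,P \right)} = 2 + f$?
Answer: $6660$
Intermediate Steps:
$H{\left(3,6 \right)} 36 \cdot 37 = \left(2 + 3\right) 36 \cdot 37 = 5 \cdot 36 \cdot 37 = 180 \cdot 37 = 6660$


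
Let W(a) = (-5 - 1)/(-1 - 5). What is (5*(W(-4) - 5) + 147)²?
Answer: 16129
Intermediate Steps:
W(a) = 1 (W(a) = -6/(-6) = -6*(-⅙) = 1)
(5*(W(-4) - 5) + 147)² = (5*(1 - 5) + 147)² = (5*(-4) + 147)² = (-20 + 147)² = 127² = 16129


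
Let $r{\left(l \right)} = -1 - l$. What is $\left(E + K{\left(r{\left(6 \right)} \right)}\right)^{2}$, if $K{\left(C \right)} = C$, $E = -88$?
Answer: $9025$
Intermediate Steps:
$\left(E + K{\left(r{\left(6 \right)} \right)}\right)^{2} = \left(-88 - 7\right)^{2} = \left(-95\right)^{2} = 9025$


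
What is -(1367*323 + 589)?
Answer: -442130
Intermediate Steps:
-(1367*323 + 589) = -(441541 + 589) = -1*442130 = -442130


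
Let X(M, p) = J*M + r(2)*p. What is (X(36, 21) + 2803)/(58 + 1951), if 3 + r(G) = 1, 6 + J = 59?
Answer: 667/287 ≈ 2.3240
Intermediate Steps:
J = 53 (J = -6 + 59 = 53)
r(G) = -2 (r(G) = -3 + 1 = -2)
X(M, p) = -2*p + 53*M (X(M, p) = 53*M - 2*p = -2*p + 53*M)
(X(36, 21) + 2803)/(58 + 1951) = ((-2*21 + 53*36) + 2803)/(58 + 1951) = ((-42 + 1908) + 2803)/2009 = (1866 + 2803)*(1/2009) = 4669*(1/2009) = 667/287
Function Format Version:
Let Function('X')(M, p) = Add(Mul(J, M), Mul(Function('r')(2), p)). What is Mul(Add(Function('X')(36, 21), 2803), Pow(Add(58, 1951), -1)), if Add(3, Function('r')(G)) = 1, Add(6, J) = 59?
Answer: Rational(667, 287) ≈ 2.3240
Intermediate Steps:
J = 53 (J = Add(-6, 59) = 53)
Function('r')(G) = -2 (Function('r')(G) = Add(-3, 1) = -2)
Function('X')(M, p) = Add(Mul(-2, p), Mul(53, M)) (Function('X')(M, p) = Add(Mul(53, M), Mul(-2, p)) = Add(Mul(-2, p), Mul(53, M)))
Mul(Add(Function('X')(36, 21), 2803), Pow(Add(58, 1951), -1)) = Mul(Add(Add(Mul(-2, 21), Mul(53, 36)), 2803), Pow(Add(58, 1951), -1)) = Mul(Add(Add(-42, 1908), 2803), Pow(2009, -1)) = Mul(Add(1866, 2803), Rational(1, 2009)) = Mul(4669, Rational(1, 2009)) = Rational(667, 287)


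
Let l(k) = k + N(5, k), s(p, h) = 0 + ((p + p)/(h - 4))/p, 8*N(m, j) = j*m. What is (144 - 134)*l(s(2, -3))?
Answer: -65/14 ≈ -4.6429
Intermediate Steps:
N(m, j) = j*m/8 (N(m, j) = (j*m)/8 = j*m/8)
s(p, h) = 2/(-4 + h) (s(p, h) = 0 + ((2*p)/(-4 + h))/p = 0 + (2*p/(-4 + h))/p = 0 + 2/(-4 + h) = 2/(-4 + h))
l(k) = 13*k/8 (l(k) = k + (1/8)*k*5 = k + 5*k/8 = 13*k/8)
(144 - 134)*l(s(2, -3)) = (144 - 134)*(13*(2/(-4 - 3))/8) = 10*(13*(2/(-7))/8) = 10*(13*(2*(-1/7))/8) = 10*((13/8)*(-2/7)) = 10*(-13/28) = -65/14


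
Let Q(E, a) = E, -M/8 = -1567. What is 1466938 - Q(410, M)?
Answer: 1466528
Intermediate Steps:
M = 12536 (M = -8*(-1567) = 12536)
1466938 - Q(410, M) = 1466938 - 1*410 = 1466938 - 410 = 1466528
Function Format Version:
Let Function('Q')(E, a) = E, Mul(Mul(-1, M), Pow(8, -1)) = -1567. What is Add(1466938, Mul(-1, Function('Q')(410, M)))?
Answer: 1466528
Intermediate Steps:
M = 12536 (M = Mul(-8, -1567) = 12536)
Add(1466938, Mul(-1, Function('Q')(410, M))) = Add(1466938, Mul(-1, 410)) = Add(1466938, -410) = 1466528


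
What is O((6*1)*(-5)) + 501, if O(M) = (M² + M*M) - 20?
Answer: 2281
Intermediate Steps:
O(M) = -20 + 2*M² (O(M) = (M² + M²) - 20 = 2*M² - 20 = -20 + 2*M²)
O((6*1)*(-5)) + 501 = (-20 + 2*((6*1)*(-5))²) + 501 = (-20 + 2*(6*(-5))²) + 501 = (-20 + 2*(-30)²) + 501 = (-20 + 2*900) + 501 = (-20 + 1800) + 501 = 1780 + 501 = 2281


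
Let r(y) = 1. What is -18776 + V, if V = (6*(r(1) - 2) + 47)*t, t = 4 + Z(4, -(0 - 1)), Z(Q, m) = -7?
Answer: -18899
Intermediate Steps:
t = -3 (t = 4 - 7 = -3)
V = -123 (V = (6*(1 - 2) + 47)*(-3) = (6*(-1) + 47)*(-3) = (-6 + 47)*(-3) = 41*(-3) = -123)
-18776 + V = -18776 - 123 = -18899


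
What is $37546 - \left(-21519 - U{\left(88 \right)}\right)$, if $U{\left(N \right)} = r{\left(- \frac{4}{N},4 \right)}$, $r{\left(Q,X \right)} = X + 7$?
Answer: $59076$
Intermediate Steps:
$r{\left(Q,X \right)} = 7 + X$
$U{\left(N \right)} = 11$ ($U{\left(N \right)} = 7 + 4 = 11$)
$37546 - \left(-21519 - U{\left(88 \right)}\right) = 37546 - \left(-21519 - 11\right) = 37546 - -21530 = 37546 + 21530 = 59076$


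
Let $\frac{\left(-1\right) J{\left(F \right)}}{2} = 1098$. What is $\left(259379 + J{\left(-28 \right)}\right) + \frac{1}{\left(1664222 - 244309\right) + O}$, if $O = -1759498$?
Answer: $\frac{87335489054}{339585} \approx 2.5718 \cdot 10^{5}$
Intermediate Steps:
$J{\left(F \right)} = -2196$ ($J{\left(F \right)} = \left(-2\right) 1098 = -2196$)
$\left(259379 + J{\left(-28 \right)}\right) + \frac{1}{\left(1664222 - 244309\right) + O} = \left(259379 - 2196\right) + \frac{1}{\left(1664222 - 244309\right) - 1759498} = 257183 + \frac{1}{\left(1664222 - 244309\right) - 1759498} = 257183 + \frac{1}{1419913 - 1759498} = 257183 + \frac{1}{-339585} = 257183 - \frac{1}{339585} = \frac{87335489054}{339585}$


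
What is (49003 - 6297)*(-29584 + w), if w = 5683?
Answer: -1020716106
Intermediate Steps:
(49003 - 6297)*(-29584 + w) = (49003 - 6297)*(-29584 + 5683) = 42706*(-23901) = -1020716106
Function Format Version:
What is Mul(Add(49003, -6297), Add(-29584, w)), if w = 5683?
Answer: -1020716106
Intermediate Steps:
Mul(Add(49003, -6297), Add(-29584, w)) = Mul(Add(49003, -6297), Add(-29584, 5683)) = Mul(42706, -23901) = -1020716106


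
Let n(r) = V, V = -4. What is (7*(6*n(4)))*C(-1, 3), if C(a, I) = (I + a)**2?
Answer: -672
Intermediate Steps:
n(r) = -4
(7*(6*n(4)))*C(-1, 3) = (7*(6*(-4)))*(3 - 1)**2 = (7*(-24))*2**2 = -168*4 = -672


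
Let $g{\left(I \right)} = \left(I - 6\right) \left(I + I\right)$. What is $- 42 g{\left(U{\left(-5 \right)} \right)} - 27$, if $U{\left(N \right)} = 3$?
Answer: $729$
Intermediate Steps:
$g{\left(I \right)} = 2 I \left(-6 + I\right)$ ($g{\left(I \right)} = \left(-6 + I\right) 2 I = 2 I \left(-6 + I\right)$)
$- 42 g{\left(U{\left(-5 \right)} \right)} - 27 = - 42 \cdot 2 \cdot 3 \left(-6 + 3\right) - 27 = - 42 \cdot 2 \cdot 3 \left(-3\right) - 27 = \left(-42\right) \left(-18\right) - 27 = 756 - 27 = 729$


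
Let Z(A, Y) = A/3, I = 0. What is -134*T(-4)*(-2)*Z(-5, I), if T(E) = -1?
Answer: 1340/3 ≈ 446.67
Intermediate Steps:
Z(A, Y) = A/3 (Z(A, Y) = A*(⅓) = A/3)
-134*T(-4)*(-2)*Z(-5, I) = -134*(-1*(-2))*(⅓)*(-5) = -268*(-5)/3 = -134*(-10/3) = 1340/3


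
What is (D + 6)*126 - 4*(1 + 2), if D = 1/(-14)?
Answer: 735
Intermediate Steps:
D = -1/14 ≈ -0.071429
(D + 6)*126 - 4*(1 + 2) = (-1/14 + 6)*126 - 4*(1 + 2) = (83/14)*126 - 4*3 = 747 - 12 = 735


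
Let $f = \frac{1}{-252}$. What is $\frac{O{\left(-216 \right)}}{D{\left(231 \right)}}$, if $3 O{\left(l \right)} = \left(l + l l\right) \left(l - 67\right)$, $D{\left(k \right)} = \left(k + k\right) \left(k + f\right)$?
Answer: $- \frac{26285040}{640321} \approx -41.05$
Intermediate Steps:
$f = - \frac{1}{252} \approx -0.0039683$
$D{\left(k \right)} = 2 k \left(- \frac{1}{252} + k\right)$ ($D{\left(k \right)} = \left(k + k\right) \left(k - \frac{1}{252}\right) = 2 k \left(- \frac{1}{252} + k\right)$)
$O{\left(l \right)} = \frac{\left(-67 + l\right) \left(l + l^{2}\right)}{3}$ ($O{\left(l \right)} = \frac{\left(l + l l\right) \left(l - 67\right)}{3} = \frac{\left(l + l^{2}\right) \left(-67 + l\right)}{3} = \frac{\left(-67 + l\right) \left(l + l^{2}\right)}{3}$)
$\frac{O{\left(-216 \right)}}{D{\left(231 \right)}} = \frac{\frac{1}{3} \left(-216\right) \left(-67 + \left(-216\right)^{2} - -14256\right)}{\frac{1}{126} \cdot 231 \left(-1 + 252 \cdot 231\right)} = \frac{\frac{1}{3} \left(-216\right) \left(-67 + 46656 + 14256\right)}{\frac{1}{126} \cdot 231 \left(-1 + 58212\right)} = \frac{\frac{1}{3} \left(-216\right) 60845}{\frac{1}{126} \cdot 231 \cdot 58211} = - \frac{4380840}{\frac{640321}{6}} = \left(-4380840\right) \frac{6}{640321} = - \frac{26285040}{640321}$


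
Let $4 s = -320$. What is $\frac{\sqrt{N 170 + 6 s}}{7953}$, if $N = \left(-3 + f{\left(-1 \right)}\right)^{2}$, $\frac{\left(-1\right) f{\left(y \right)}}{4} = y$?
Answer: $\frac{i \sqrt{310}}{7953} \approx 0.0022139 i$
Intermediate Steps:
$s = -80$ ($s = \frac{1}{4} \left(-320\right) = -80$)
$f{\left(y \right)} = - 4 y$
$N = 1$ ($N = \left(-3 - -4\right)^{2} = \left(-3 + 4\right)^{2} = 1^{2} = 1$)
$\frac{\sqrt{N 170 + 6 s}}{7953} = \frac{\sqrt{1 \cdot 170 + 6 \left(-80\right)}}{7953} = \sqrt{170 - 480} \cdot \frac{1}{7953} = \sqrt{-310} \cdot \frac{1}{7953} = i \sqrt{310} \cdot \frac{1}{7953} = \frac{i \sqrt{310}}{7953}$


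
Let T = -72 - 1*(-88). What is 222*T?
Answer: 3552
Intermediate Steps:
T = 16 (T = -72 + 88 = 16)
222*T = 222*16 = 3552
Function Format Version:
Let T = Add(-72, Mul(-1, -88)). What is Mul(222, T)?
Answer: 3552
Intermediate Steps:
T = 16 (T = Add(-72, 88) = 16)
Mul(222, T) = Mul(222, 16) = 3552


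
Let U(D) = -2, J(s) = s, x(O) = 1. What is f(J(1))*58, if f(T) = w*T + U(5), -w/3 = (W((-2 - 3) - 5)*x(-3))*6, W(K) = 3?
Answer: -3248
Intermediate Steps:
w = -54 (w = -3*3*1*6 = -9*6 = -3*18 = -54)
f(T) = -2 - 54*T (f(T) = -54*T - 2 = -2 - 54*T)
f(J(1))*58 = (-2 - 54*1)*58 = (-2 - 54)*58 = -56*58 = -3248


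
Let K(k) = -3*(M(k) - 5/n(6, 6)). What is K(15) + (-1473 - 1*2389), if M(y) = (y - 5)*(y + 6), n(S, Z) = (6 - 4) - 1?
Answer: -4477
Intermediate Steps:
n(S, Z) = 1 (n(S, Z) = 2 - 1 = 1)
M(y) = (-5 + y)*(6 + y)
K(k) = 105 - 3*k - 3*k² (K(k) = -3*((-30 + k + k²) - 5/1) = -3*((-30 + k + k²) - 5*1) = -3*((-30 + k + k²) - 5) = -3*(-35 + k + k²) = 105 - 3*k - 3*k²)
K(15) + (-1473 - 1*2389) = (105 - 3*15 - 3*15²) + (-1473 - 1*2389) = (105 - 45 - 3*225) + (-1473 - 2389) = (105 - 45 - 675) - 3862 = -615 - 3862 = -4477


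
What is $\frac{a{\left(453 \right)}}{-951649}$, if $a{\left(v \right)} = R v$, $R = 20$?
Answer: $- \frac{9060}{951649} \approx -0.0095203$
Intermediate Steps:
$a{\left(v \right)} = 20 v$
$\frac{a{\left(453 \right)}}{-951649} = \frac{20 \cdot 453}{-951649} = 9060 \left(- \frac{1}{951649}\right) = - \frac{9060}{951649}$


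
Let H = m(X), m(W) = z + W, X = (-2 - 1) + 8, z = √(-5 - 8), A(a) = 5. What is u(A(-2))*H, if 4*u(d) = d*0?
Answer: 0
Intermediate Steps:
z = I*√13 (z = √(-13) = I*√13 ≈ 3.6056*I)
u(d) = 0 (u(d) = (d*0)/4 = (¼)*0 = 0)
X = 5 (X = -3 + 8 = 5)
m(W) = W + I*√13 (m(W) = I*√13 + W = W + I*√13)
H = 5 + I*√13 ≈ 5.0 + 3.6056*I
u(A(-2))*H = 0*(5 + I*√13) = 0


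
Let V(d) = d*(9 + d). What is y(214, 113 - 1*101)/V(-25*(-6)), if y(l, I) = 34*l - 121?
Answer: 3/10 ≈ 0.30000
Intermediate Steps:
y(l, I) = -121 + 34*l
y(214, 113 - 1*101)/V(-25*(-6)) = (-121 + 34*214)/(((-25*(-6))*(9 - 25*(-6)))) = (-121 + 7276)/((150*(9 + 150))) = 7155/((150*159)) = 7155/23850 = 7155*(1/23850) = 3/10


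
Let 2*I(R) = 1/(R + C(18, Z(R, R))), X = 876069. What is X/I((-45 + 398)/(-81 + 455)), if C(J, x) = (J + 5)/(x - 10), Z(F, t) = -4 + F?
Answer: -1308364371981/913121 ≈ -1.4328e+6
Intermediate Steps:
C(J, x) = (5 + J)/(-10 + x)
I(R) = 1/(2*(R + 23/(-14 + R))) (I(R) = 1/(2*(R + (5 + 18)/(-10 + (-4 + R)))) = 1/(2*(R + 23/(-14 + R))))
X/I((-45 + 398)/(-81 + 455)) = 876069/(((-14 + (-45 + 398)/(-81 + 455))/(2*(23 + ((-45 + 398)/(-81 + 455))*(-14 + (-45 + 398)/(-81 + 455)))))) = 876069/(((-14 + 353/374)/(2*(23 + (353/374)*(-14 + 353/374))))) = 876069/(((-14 + 353*(1/374))/(2*(23 + (353*(1/374))*(-14 + 353*(1/374)))))) = 876069/(((-14 + 353/374)/(2*(23 + 353*(-14 + 353/374)/374)))) = 876069/(((½)*(-4883/374)/(23 + (353/374)*(-4883/374)))) = 876069/(((½)*(-4883/374)/(23 - 1723699/139876))) = 876069/(((½)*(-4883/374)/(1493449/139876))) = 876069/(((½)*(139876/1493449)*(-4883/374))) = 876069/(-913121/1493449) = 876069*(-1493449/913121) = -1308364371981/913121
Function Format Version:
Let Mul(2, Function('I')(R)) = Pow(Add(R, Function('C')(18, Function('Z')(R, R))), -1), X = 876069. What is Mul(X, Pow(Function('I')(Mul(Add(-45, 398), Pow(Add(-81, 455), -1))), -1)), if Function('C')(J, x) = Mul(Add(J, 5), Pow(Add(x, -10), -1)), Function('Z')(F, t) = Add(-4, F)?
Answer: Rational(-1308364371981, 913121) ≈ -1.4328e+6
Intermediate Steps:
Function('C')(J, x) = Mul(Pow(Add(-10, x), -1), Add(5, J)) (Function('C')(J, x) = Mul(Add(5, J), Pow(Add(-10, x), -1)) = Mul(Pow(Add(-10, x), -1), Add(5, J)))
Function('I')(R) = Mul(Rational(1, 2), Pow(Add(R, Mul(23, Pow(Add(-14, R), -1))), -1)) (Function('I')(R) = Mul(Rational(1, 2), Pow(Add(R, Mul(Pow(Add(-10, Add(-4, R)), -1), Add(5, 18))), -1)) = Mul(Rational(1, 2), Pow(Add(R, Mul(Pow(Add(-14, R), -1), 23)), -1)) = Mul(Rational(1, 2), Pow(Add(R, Mul(23, Pow(Add(-14, R), -1))), -1)))
Mul(X, Pow(Function('I')(Mul(Add(-45, 398), Pow(Add(-81, 455), -1))), -1)) = Mul(876069, Pow(Mul(Rational(1, 2), Pow(Add(23, Mul(Mul(Add(-45, 398), Pow(Add(-81, 455), -1)), Add(-14, Mul(Add(-45, 398), Pow(Add(-81, 455), -1))))), -1), Add(-14, Mul(Add(-45, 398), Pow(Add(-81, 455), -1)))), -1)) = Mul(876069, Pow(Mul(Rational(1, 2), Pow(Add(23, Mul(Mul(353, Pow(374, -1)), Add(-14, Mul(353, Pow(374, -1))))), -1), Add(-14, Mul(353, Pow(374, -1)))), -1)) = Mul(876069, Pow(Mul(Rational(1, 2), Pow(Add(23, Mul(Mul(353, Rational(1, 374)), Add(-14, Mul(353, Rational(1, 374))))), -1), Add(-14, Mul(353, Rational(1, 374)))), -1)) = Mul(876069, Pow(Mul(Rational(1, 2), Pow(Add(23, Mul(Rational(353, 374), Add(-14, Rational(353, 374)))), -1), Add(-14, Rational(353, 374))), -1)) = Mul(876069, Pow(Mul(Rational(1, 2), Pow(Add(23, Mul(Rational(353, 374), Rational(-4883, 374))), -1), Rational(-4883, 374)), -1)) = Mul(876069, Pow(Mul(Rational(1, 2), Pow(Add(23, Rational(-1723699, 139876)), -1), Rational(-4883, 374)), -1)) = Mul(876069, Pow(Mul(Rational(1, 2), Pow(Rational(1493449, 139876), -1), Rational(-4883, 374)), -1)) = Mul(876069, Pow(Mul(Rational(1, 2), Rational(139876, 1493449), Rational(-4883, 374)), -1)) = Mul(876069, Pow(Rational(-913121, 1493449), -1)) = Mul(876069, Rational(-1493449, 913121)) = Rational(-1308364371981, 913121)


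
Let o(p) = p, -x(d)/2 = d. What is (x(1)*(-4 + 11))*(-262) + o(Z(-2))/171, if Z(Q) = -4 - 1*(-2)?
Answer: 627226/171 ≈ 3668.0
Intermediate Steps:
x(d) = -2*d
Z(Q) = -2 (Z(Q) = -4 + 2 = -2)
(x(1)*(-4 + 11))*(-262) + o(Z(-2))/171 = ((-2*1)*(-4 + 11))*(-262) - 2/171 = -2*7*(-262) - 2*1/171 = -14*(-262) - 2/171 = 3668 - 2/171 = 627226/171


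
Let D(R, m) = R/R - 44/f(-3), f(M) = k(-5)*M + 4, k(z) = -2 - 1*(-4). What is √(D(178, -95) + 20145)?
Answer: 2*√5042 ≈ 142.01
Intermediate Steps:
k(z) = 2 (k(z) = -2 + 4 = 2)
f(M) = 4 + 2*M (f(M) = 2*M + 4 = 4 + 2*M)
D(R, m) = 23 (D(R, m) = R/R - 44/(4 + 2*(-3)) = 1 - 44/(4 - 6) = 1 - 44/(-2) = 1 - 44*(-½) = 1 + 22 = 23)
√(D(178, -95) + 20145) = √(23 + 20145) = √20168 = 2*√5042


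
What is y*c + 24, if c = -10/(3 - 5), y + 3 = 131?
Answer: 664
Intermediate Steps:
y = 128 (y = -3 + 131 = 128)
c = 5 (c = -10/(-2) = -½*(-10) = 5)
y*c + 24 = 128*5 + 24 = 640 + 24 = 664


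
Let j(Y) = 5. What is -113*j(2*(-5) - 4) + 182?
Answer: -383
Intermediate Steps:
-113*j(2*(-5) - 4) + 182 = -113*5 + 182 = -565 + 182 = -383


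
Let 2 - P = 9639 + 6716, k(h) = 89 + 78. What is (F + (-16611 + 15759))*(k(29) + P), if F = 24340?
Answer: -380176768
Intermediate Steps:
k(h) = 167
P = -16353 (P = 2 - (9639 + 6716) = 2 - 1*16355 = 2 - 16355 = -16353)
(F + (-16611 + 15759))*(k(29) + P) = (24340 + (-16611 + 15759))*(167 - 16353) = (24340 - 852)*(-16186) = 23488*(-16186) = -380176768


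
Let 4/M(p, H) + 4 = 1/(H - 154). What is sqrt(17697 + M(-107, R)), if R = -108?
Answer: sqrt(19472697145)/1049 ≈ 133.03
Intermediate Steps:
M(p, H) = 4/(-4 + 1/(-154 + H)) (M(p, H) = 4/(-4 + 1/(H - 154)) = 4/(-4 + 1/(-154 + H)))
sqrt(17697 + M(-107, R)) = sqrt(17697 + 4*(154 - 1*(-108))/(-617 + 4*(-108))) = sqrt(17697 + 4*(154 + 108)/(-617 - 432)) = sqrt(17697 + 4*262/(-1049)) = sqrt(17697 + 4*(-1/1049)*262) = sqrt(17697 - 1048/1049) = sqrt(18563105/1049) = sqrt(19472697145)/1049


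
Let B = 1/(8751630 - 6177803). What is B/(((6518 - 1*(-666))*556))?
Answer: 1/10280647481408 ≈ 9.7270e-14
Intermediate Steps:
B = 1/2573827 ≈ 3.8853e-7
B/(((6518 - 1*(-666))*556)) = 1/(2573827*(((6518 - 1*(-666))*556))) = 1/(2573827*(((6518 + 666)*556))) = 1/(2573827*((7184*556))) = (1/2573827)/3994304 = (1/2573827)*(1/3994304) = 1/10280647481408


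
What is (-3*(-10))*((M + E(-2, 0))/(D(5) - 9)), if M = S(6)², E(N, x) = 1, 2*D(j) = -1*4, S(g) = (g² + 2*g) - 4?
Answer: -58110/11 ≈ -5282.7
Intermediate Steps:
S(g) = -4 + g² + 2*g
D(j) = -2 (D(j) = (-1*4)/2 = (½)*(-4) = -2)
M = 1936 (M = (-4 + 6² + 2*6)² = (-4 + 36 + 12)² = 44² = 1936)
(-3*(-10))*((M + E(-2, 0))/(D(5) - 9)) = (-3*(-10))*((1936 + 1)/(-2 - 9)) = 30*(1937/(-11)) = 30*(1937*(-1/11)) = 30*(-1937/11) = -58110/11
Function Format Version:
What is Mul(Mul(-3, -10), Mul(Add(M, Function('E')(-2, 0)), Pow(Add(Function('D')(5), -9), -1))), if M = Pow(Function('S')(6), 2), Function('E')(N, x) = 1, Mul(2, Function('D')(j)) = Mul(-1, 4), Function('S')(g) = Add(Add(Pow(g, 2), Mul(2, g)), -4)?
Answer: Rational(-58110, 11) ≈ -5282.7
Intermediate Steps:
Function('S')(g) = Add(-4, Pow(g, 2), Mul(2, g))
Function('D')(j) = -2 (Function('D')(j) = Mul(Rational(1, 2), Mul(-1, 4)) = Mul(Rational(1, 2), -4) = -2)
M = 1936 (M = Pow(Add(-4, Pow(6, 2), Mul(2, 6)), 2) = Pow(Add(-4, 36, 12), 2) = Pow(44, 2) = 1936)
Mul(Mul(-3, -10), Mul(Add(M, Function('E')(-2, 0)), Pow(Add(Function('D')(5), -9), -1))) = Mul(Mul(-3, -10), Mul(Add(1936, 1), Pow(Add(-2, -9), -1))) = Mul(30, Mul(1937, Pow(-11, -1))) = Mul(30, Mul(1937, Rational(-1, 11))) = Mul(30, Rational(-1937, 11)) = Rational(-58110, 11)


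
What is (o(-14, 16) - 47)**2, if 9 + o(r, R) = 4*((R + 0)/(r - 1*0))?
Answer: 179776/49 ≈ 3668.9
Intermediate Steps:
o(r, R) = -9 + 4*R/r (o(r, R) = -9 + 4*((R + 0)/(r - 1*0)) = -9 + 4*(R/(r + 0)) = -9 + 4*(R/r) = -9 + 4*R/r)
(o(-14, 16) - 47)**2 = ((-9 + 4*16/(-14)) - 47)**2 = ((-9 + 4*16*(-1/14)) - 47)**2 = ((-9 - 32/7) - 47)**2 = (-95/7 - 47)**2 = (-424/7)**2 = 179776/49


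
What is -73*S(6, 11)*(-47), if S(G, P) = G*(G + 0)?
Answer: 123516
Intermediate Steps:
S(G, P) = G² (S(G, P) = G*G = G²)
-73*S(6, 11)*(-47) = -73*6²*(-47) = -73*36*(-47) = -2628*(-47) = 123516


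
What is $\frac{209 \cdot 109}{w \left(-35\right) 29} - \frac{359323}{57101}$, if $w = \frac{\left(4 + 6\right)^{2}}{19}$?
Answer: $- \frac{2109890491}{199853500} \approx -10.557$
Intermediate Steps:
$w = \frac{100}{19}$ ($w = 10^{2} \cdot \frac{1}{19} = 100 \cdot \frac{1}{19} = \frac{100}{19} \approx 5.2632$)
$\frac{209 \cdot 109}{w \left(-35\right) 29} - \frac{359323}{57101} = \frac{209 \cdot 109}{\frac{100}{19} \left(-35\right) 29} - \frac{359323}{57101} = \frac{22781}{\left(- \frac{3500}{19}\right) 29} - \frac{359323}{57101} = \frac{22781}{- \frac{101500}{19}} - \frac{359323}{57101} = 22781 \left(- \frac{19}{101500}\right) - \frac{359323}{57101} = - \frac{432839}{101500} - \frac{359323}{57101} = - \frac{2109890491}{199853500}$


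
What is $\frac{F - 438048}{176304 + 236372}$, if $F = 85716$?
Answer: $- \frac{88083}{103169} \approx -0.85377$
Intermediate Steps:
$\frac{F - 438048}{176304 + 236372} = \frac{85716 - 438048}{176304 + 236372} = - \frac{352332}{412676} = \left(-352332\right) \frac{1}{412676} = - \frac{88083}{103169}$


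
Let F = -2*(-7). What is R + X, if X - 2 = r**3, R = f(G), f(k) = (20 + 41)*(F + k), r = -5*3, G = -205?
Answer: -15024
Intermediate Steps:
F = 14
r = -15
f(k) = 854 + 61*k (f(k) = (20 + 41)*(14 + k) = 61*(14 + k) = 854 + 61*k)
R = -11651 (R = 854 + 61*(-205) = 854 - 12505 = -11651)
X = -3373 (X = 2 + (-15)**3 = 2 - 3375 = -3373)
R + X = -11651 - 3373 = -15024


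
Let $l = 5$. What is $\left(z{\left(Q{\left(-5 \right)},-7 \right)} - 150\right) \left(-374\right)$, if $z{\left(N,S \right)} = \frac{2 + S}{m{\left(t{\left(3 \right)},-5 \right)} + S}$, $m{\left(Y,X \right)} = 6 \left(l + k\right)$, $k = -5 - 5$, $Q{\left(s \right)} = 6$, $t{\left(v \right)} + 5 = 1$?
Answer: $\frac{2073830}{37} \approx 56049.0$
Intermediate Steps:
$t{\left(v \right)} = -4$ ($t{\left(v \right)} = -5 + 1 = -4$)
$k = -10$
$m{\left(Y,X \right)} = -30$ ($m{\left(Y,X \right)} = 6 \left(5 - 10\right) = 6 \left(-5\right) = -30$)
$z{\left(N,S \right)} = \frac{2 + S}{-30 + S}$
$\left(z{\left(Q{\left(-5 \right)},-7 \right)} - 150\right) \left(-374\right) = \left(\frac{2 - 7}{-30 - 7} - 150\right) \left(-374\right) = \left(\frac{1}{-37} \left(-5\right) - 150\right) \left(-374\right) = \left(\left(- \frac{1}{37}\right) \left(-5\right) - 150\right) \left(-374\right) = \left(\frac{5}{37} - 150\right) \left(-374\right) = \left(- \frac{5545}{37}\right) \left(-374\right) = \frac{2073830}{37}$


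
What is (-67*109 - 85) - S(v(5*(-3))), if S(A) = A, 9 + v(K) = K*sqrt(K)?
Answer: -7379 + 15*I*sqrt(15) ≈ -7379.0 + 58.095*I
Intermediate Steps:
v(K) = -9 + K**(3/2) (v(K) = -9 + K*sqrt(K) = -9 + K**(3/2))
(-67*109 - 85) - S(v(5*(-3))) = (-67*109 - 85) - (-9 + (5*(-3))**(3/2)) = (-7303 - 85) - (-9 + (-15)**(3/2)) = -7388 - (-9 - 15*I*sqrt(15)) = -7388 + (9 + 15*I*sqrt(15)) = -7379 + 15*I*sqrt(15)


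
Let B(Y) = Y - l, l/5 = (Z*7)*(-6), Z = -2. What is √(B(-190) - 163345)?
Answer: 11*I*√1355 ≈ 404.91*I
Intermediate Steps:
l = 420 (l = 5*(-2*7*(-6)) = 5*(-14*(-6)) = 5*84 = 420)
B(Y) = -420 + Y (B(Y) = Y - 1*420 = Y - 420 = -420 + Y)
√(B(-190) - 163345) = √((-420 - 190) - 163345) = √(-610 - 163345) = √(-163955) = 11*I*√1355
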